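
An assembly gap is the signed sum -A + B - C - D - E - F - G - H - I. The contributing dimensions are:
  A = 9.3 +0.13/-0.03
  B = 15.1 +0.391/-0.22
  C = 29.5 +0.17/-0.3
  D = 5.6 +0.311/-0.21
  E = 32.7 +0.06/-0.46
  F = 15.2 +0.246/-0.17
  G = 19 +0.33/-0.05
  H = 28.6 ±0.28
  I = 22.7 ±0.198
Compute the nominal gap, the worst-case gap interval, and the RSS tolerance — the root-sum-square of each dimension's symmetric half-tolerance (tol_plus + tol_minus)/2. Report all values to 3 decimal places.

nominal=-147.500 wc=[-149.445,-145.411] rss=0.698

Stack each dimension's contribution:
  -A: nom -9.300 → Σnom=-9.300; wc +0.030/-0.130 → slack +0.030/-0.130; half-tol=0.080, Σhalf²=0.006400
  +B: nom +15.100 → Σnom=5.800; wc +0.391/-0.220 → slack +0.421/-0.350; half-tol=0.305, Σhalf²=0.099730
  -C: nom -29.500 → Σnom=-23.700; wc +0.300/-0.170 → slack +0.721/-0.520; half-tol=0.235, Σhalf²=0.154955
  -D: nom -5.600 → Σnom=-29.300; wc +0.210/-0.311 → slack +0.931/-0.831; half-tol=0.261, Σhalf²=0.222815
  -E: nom -32.700 → Σnom=-62.000; wc +0.460/-0.060 → slack +1.391/-0.891; half-tol=0.260, Σhalf²=0.290415
  -F: nom -15.200 → Σnom=-77.200; wc +0.170/-0.246 → slack +1.561/-1.137; half-tol=0.208, Σhalf²=0.333680
  -G: nom -19.000 → Σnom=-96.200; wc +0.050/-0.330 → slack +1.611/-1.467; half-tol=0.190, Σhalf²=0.369780
  -H: nom -28.600 → Σnom=-124.800; wc +0.280/-0.280 → slack +1.891/-1.747; half-tol=0.280, Σhalf²=0.448180
  -I: nom -22.700 → Σnom=-147.500; wc +0.198/-0.198 → slack +2.089/-1.945; half-tol=0.198, Σhalf²=0.487384
Nominal = -147.500. Worst-case = [-147.500 - 1.945, -147.500 + 2.089] = [-149.445, -145.411]. RSS = √0.487384 = 0.698.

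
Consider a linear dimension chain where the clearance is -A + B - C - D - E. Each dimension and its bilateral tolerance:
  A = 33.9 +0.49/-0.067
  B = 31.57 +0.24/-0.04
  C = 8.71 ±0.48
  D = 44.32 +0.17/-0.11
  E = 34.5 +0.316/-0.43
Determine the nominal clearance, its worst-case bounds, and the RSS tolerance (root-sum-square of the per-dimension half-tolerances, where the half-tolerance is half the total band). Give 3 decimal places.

Stack each dimension's contribution:
  -A: nom -33.900 → Σnom=-33.900; wc +0.067/-0.490 → slack +0.067/-0.490; half-tol=0.278, Σhalf²=0.077562
  +B: nom +31.570 → Σnom=-2.330; wc +0.240/-0.040 → slack +0.307/-0.530; half-tol=0.140, Σhalf²=0.097162
  -C: nom -8.710 → Σnom=-11.040; wc +0.480/-0.480 → slack +0.787/-1.010; half-tol=0.480, Σhalf²=0.327562
  -D: nom -44.320 → Σnom=-55.360; wc +0.110/-0.170 → slack +0.897/-1.180; half-tol=0.140, Σhalf²=0.347162
  -E: nom -34.500 → Σnom=-89.860; wc +0.430/-0.316 → slack +1.327/-1.496; half-tol=0.373, Σhalf²=0.486291
Nominal = -89.860. Worst-case = [-89.860 - 1.496, -89.860 + 1.327] = [-91.356, -88.533]. RSS = √0.486291 = 0.697.

nominal=-89.860 wc=[-91.356,-88.533] rss=0.697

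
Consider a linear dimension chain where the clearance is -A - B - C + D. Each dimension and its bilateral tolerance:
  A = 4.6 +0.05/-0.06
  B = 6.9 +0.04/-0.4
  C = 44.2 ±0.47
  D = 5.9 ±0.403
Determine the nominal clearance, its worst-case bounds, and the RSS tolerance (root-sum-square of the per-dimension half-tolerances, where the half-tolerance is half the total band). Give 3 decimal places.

nominal=-49.800 wc=[-50.763,-48.467] rss=0.659

Stack each dimension's contribution:
  -A: nom -4.600 → Σnom=-4.600; wc +0.060/-0.050 → slack +0.060/-0.050; half-tol=0.055, Σhalf²=0.003025
  -B: nom -6.900 → Σnom=-11.500; wc +0.400/-0.040 → slack +0.460/-0.090; half-tol=0.220, Σhalf²=0.051425
  -C: nom -44.200 → Σnom=-55.700; wc +0.470/-0.470 → slack +0.930/-0.560; half-tol=0.470, Σhalf²=0.272325
  +D: nom +5.900 → Σnom=-49.800; wc +0.403/-0.403 → slack +1.333/-0.963; half-tol=0.403, Σhalf²=0.434734
Nominal = -49.800. Worst-case = [-49.800 - 0.963, -49.800 + 1.333] = [-50.763, -48.467]. RSS = √0.434734 = 0.659.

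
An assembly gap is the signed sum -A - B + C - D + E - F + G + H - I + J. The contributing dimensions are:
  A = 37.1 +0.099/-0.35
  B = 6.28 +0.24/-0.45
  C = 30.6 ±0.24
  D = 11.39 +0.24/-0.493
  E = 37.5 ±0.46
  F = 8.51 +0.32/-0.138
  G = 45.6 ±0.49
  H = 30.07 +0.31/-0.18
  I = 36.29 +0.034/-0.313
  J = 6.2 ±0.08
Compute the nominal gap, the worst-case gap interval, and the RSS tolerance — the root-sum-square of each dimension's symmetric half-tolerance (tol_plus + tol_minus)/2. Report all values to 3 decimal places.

Stack each dimension's contribution:
  -A: nom -37.100 → Σnom=-37.100; wc +0.350/-0.099 → slack +0.350/-0.099; half-tol=0.224, Σhalf²=0.050400
  -B: nom -6.280 → Σnom=-43.380; wc +0.450/-0.240 → slack +0.800/-0.339; half-tol=0.345, Σhalf²=0.169425
  +C: nom +30.600 → Σnom=-12.780; wc +0.240/-0.240 → slack +1.040/-0.579; half-tol=0.240, Σhalf²=0.227025
  -D: nom -11.390 → Σnom=-24.170; wc +0.493/-0.240 → slack +1.533/-0.819; half-tol=0.366, Σhalf²=0.361347
  +E: nom +37.500 → Σnom=13.330; wc +0.460/-0.460 → slack +1.993/-1.279; half-tol=0.460, Σhalf²=0.572947
  -F: nom -8.510 → Σnom=4.820; wc +0.138/-0.320 → slack +2.131/-1.599; half-tol=0.229, Σhalf²=0.625388
  +G: nom +45.600 → Σnom=50.420; wc +0.490/-0.490 → slack +2.621/-2.089; half-tol=0.490, Σhalf²=0.865488
  +H: nom +30.070 → Σnom=80.490; wc +0.310/-0.180 → slack +2.931/-2.269; half-tol=0.245, Σhalf²=0.925513
  -I: nom -36.290 → Σnom=44.200; wc +0.313/-0.034 → slack +3.244/-2.303; half-tol=0.173, Σhalf²=0.955616
  +J: nom +6.200 → Σnom=50.400; wc +0.080/-0.080 → slack +3.324/-2.383; half-tol=0.080, Σhalf²=0.962016
Nominal = 50.400. Worst-case = [50.400 - 2.383, 50.400 + 3.324] = [48.017, 53.724]. RSS = √0.962016 = 0.981.

nominal=50.400 wc=[48.017,53.724] rss=0.981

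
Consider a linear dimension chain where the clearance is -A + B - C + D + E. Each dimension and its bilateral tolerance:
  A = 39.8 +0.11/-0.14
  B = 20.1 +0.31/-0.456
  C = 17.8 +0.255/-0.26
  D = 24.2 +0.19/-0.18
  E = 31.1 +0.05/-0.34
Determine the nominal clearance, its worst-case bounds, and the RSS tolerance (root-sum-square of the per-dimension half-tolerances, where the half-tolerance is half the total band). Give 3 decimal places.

nominal=17.800 wc=[16.459,18.750] rss=0.549

Stack each dimension's contribution:
  -A: nom -39.800 → Σnom=-39.800; wc +0.140/-0.110 → slack +0.140/-0.110; half-tol=0.125, Σhalf²=0.015625
  +B: nom +20.100 → Σnom=-19.700; wc +0.310/-0.456 → slack +0.450/-0.566; half-tol=0.383, Σhalf²=0.162314
  -C: nom -17.800 → Σnom=-37.500; wc +0.260/-0.255 → slack +0.710/-0.821; half-tol=0.258, Σhalf²=0.228620
  +D: nom +24.200 → Σnom=-13.300; wc +0.190/-0.180 → slack +0.900/-1.001; half-tol=0.185, Σhalf²=0.262845
  +E: nom +31.100 → Σnom=17.800; wc +0.050/-0.340 → slack +0.950/-1.341; half-tol=0.195, Σhalf²=0.300870
Nominal = 17.800. Worst-case = [17.800 - 1.341, 17.800 + 0.950] = [16.459, 18.750]. RSS = √0.300870 = 0.549.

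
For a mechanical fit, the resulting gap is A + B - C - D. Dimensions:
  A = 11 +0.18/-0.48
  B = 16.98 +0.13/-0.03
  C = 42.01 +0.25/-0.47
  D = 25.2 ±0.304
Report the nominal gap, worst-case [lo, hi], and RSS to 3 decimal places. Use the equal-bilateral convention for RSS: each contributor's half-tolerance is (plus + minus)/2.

nominal=-39.230 wc=[-40.294,-38.146] rss=0.581

Stack each dimension's contribution:
  +A: nom +11.000 → Σnom=11.000; wc +0.180/-0.480 → slack +0.180/-0.480; half-tol=0.330, Σhalf²=0.108900
  +B: nom +16.980 → Σnom=27.980; wc +0.130/-0.030 → slack +0.310/-0.510; half-tol=0.080, Σhalf²=0.115300
  -C: nom -42.010 → Σnom=-14.030; wc +0.470/-0.250 → slack +0.780/-0.760; half-tol=0.360, Σhalf²=0.244900
  -D: nom -25.200 → Σnom=-39.230; wc +0.304/-0.304 → slack +1.084/-1.064; half-tol=0.304, Σhalf²=0.337316
Nominal = -39.230. Worst-case = [-39.230 - 1.064, -39.230 + 1.084] = [-40.294, -38.146]. RSS = √0.337316 = 0.581.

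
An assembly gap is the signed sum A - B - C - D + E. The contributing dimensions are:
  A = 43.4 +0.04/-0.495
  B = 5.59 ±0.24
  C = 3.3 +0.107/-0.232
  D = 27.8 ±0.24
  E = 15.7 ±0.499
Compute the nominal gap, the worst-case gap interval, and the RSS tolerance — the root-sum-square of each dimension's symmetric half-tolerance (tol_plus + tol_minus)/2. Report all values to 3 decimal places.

Stack each dimension's contribution:
  +A: nom +43.400 → Σnom=43.400; wc +0.040/-0.495 → slack +0.040/-0.495; half-tol=0.268, Σhalf²=0.071556
  -B: nom -5.590 → Σnom=37.810; wc +0.240/-0.240 → slack +0.280/-0.735; half-tol=0.240, Σhalf²=0.129156
  -C: nom -3.300 → Σnom=34.510; wc +0.232/-0.107 → slack +0.512/-0.842; half-tol=0.170, Σhalf²=0.157887
  -D: nom -27.800 → Σnom=6.710; wc +0.240/-0.240 → slack +0.752/-1.082; half-tol=0.240, Σhalf²=0.215487
  +E: nom +15.700 → Σnom=22.410; wc +0.499/-0.499 → slack +1.251/-1.581; half-tol=0.499, Σhalf²=0.464488
Nominal = 22.410. Worst-case = [22.410 - 1.581, 22.410 + 1.251] = [20.829, 23.661]. RSS = √0.464488 = 0.682.

nominal=22.410 wc=[20.829,23.661] rss=0.682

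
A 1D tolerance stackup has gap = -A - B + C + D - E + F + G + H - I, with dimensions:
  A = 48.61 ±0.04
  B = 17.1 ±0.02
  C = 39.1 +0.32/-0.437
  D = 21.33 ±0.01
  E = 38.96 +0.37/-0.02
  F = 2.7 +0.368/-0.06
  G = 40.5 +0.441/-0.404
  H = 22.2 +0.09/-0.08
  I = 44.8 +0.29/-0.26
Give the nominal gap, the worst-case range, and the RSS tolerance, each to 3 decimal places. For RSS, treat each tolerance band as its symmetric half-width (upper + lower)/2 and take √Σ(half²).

Stack each dimension's contribution:
  -A: nom -48.610 → Σnom=-48.610; wc +0.040/-0.040 → slack +0.040/-0.040; half-tol=0.040, Σhalf²=0.001600
  -B: nom -17.100 → Σnom=-65.710; wc +0.020/-0.020 → slack +0.060/-0.060; half-tol=0.020, Σhalf²=0.002000
  +C: nom +39.100 → Σnom=-26.610; wc +0.320/-0.437 → slack +0.380/-0.497; half-tol=0.379, Σhalf²=0.145262
  +D: nom +21.330 → Σnom=-5.280; wc +0.010/-0.010 → slack +0.390/-0.507; half-tol=0.010, Σhalf²=0.145362
  -E: nom -38.960 → Σnom=-44.240; wc +0.020/-0.370 → slack +0.410/-0.877; half-tol=0.195, Σhalf²=0.183387
  +F: nom +2.700 → Σnom=-41.540; wc +0.368/-0.060 → slack +0.778/-0.937; half-tol=0.214, Σhalf²=0.229183
  +G: nom +40.500 → Σnom=-1.040; wc +0.441/-0.404 → slack +1.219/-1.341; half-tol=0.422, Σhalf²=0.407689
  +H: nom +22.200 → Σnom=21.160; wc +0.090/-0.080 → slack +1.309/-1.421; half-tol=0.085, Σhalf²=0.414914
  -I: nom -44.800 → Σnom=-23.640; wc +0.260/-0.290 → slack +1.569/-1.711; half-tol=0.275, Σhalf²=0.490539
Nominal = -23.640. Worst-case = [-23.640 - 1.711, -23.640 + 1.569] = [-25.351, -22.071]. RSS = √0.490539 = 0.700.

nominal=-23.640 wc=[-25.351,-22.071] rss=0.700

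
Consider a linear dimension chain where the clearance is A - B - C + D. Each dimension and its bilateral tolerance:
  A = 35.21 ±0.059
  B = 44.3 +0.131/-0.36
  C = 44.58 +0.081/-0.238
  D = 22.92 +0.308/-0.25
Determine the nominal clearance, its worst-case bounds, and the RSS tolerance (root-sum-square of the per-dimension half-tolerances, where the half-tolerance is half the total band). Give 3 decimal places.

nominal=-30.750 wc=[-31.271,-29.785] rss=0.409

Stack each dimension's contribution:
  +A: nom +35.210 → Σnom=35.210; wc +0.059/-0.059 → slack +0.059/-0.059; half-tol=0.059, Σhalf²=0.003481
  -B: nom -44.300 → Σnom=-9.090; wc +0.360/-0.131 → slack +0.419/-0.190; half-tol=0.245, Σhalf²=0.063751
  -C: nom -44.580 → Σnom=-53.670; wc +0.238/-0.081 → slack +0.657/-0.271; half-tol=0.160, Σhalf²=0.089191
  +D: nom +22.920 → Σnom=-30.750; wc +0.308/-0.250 → slack +0.965/-0.521; half-tol=0.279, Σhalf²=0.167033
Nominal = -30.750. Worst-case = [-30.750 - 0.521, -30.750 + 0.965] = [-31.271, -29.785]. RSS = √0.167033 = 0.409.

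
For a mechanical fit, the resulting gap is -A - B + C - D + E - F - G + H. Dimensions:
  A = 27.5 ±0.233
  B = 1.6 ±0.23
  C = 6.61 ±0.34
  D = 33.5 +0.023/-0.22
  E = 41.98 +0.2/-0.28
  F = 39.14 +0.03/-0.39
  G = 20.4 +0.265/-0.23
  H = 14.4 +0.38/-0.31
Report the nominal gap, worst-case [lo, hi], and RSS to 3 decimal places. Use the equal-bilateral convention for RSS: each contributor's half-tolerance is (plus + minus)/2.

Stack each dimension's contribution:
  -A: nom -27.500 → Σnom=-27.500; wc +0.233/-0.233 → slack +0.233/-0.233; half-tol=0.233, Σhalf²=0.054289
  -B: nom -1.600 → Σnom=-29.100; wc +0.230/-0.230 → slack +0.463/-0.463; half-tol=0.230, Σhalf²=0.107189
  +C: nom +6.610 → Σnom=-22.490; wc +0.340/-0.340 → slack +0.803/-0.803; half-tol=0.340, Σhalf²=0.222789
  -D: nom -33.500 → Σnom=-55.990; wc +0.220/-0.023 → slack +1.023/-0.826; half-tol=0.121, Σhalf²=0.237551
  +E: nom +41.980 → Σnom=-14.010; wc +0.200/-0.280 → slack +1.223/-1.106; half-tol=0.240, Σhalf²=0.295151
  -F: nom -39.140 → Σnom=-53.150; wc +0.390/-0.030 → slack +1.613/-1.136; half-tol=0.210, Σhalf²=0.339251
  -G: nom -20.400 → Σnom=-73.550; wc +0.230/-0.265 → slack +1.843/-1.401; half-tol=0.247, Σhalf²=0.400508
  +H: nom +14.400 → Σnom=-59.150; wc +0.380/-0.310 → slack +2.223/-1.711; half-tol=0.345, Σhalf²=0.519533
Nominal = -59.150. Worst-case = [-59.150 - 1.711, -59.150 + 2.223] = [-60.861, -56.927]. RSS = √0.519533 = 0.721.

nominal=-59.150 wc=[-60.861,-56.927] rss=0.721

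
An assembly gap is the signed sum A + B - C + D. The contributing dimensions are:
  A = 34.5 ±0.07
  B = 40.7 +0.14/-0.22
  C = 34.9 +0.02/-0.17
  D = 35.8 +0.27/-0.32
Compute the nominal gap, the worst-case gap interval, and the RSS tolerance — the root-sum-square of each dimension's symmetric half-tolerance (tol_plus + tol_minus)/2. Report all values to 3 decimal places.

Stack each dimension's contribution:
  +A: nom +34.500 → Σnom=34.500; wc +0.070/-0.070 → slack +0.070/-0.070; half-tol=0.070, Σhalf²=0.004900
  +B: nom +40.700 → Σnom=75.200; wc +0.140/-0.220 → slack +0.210/-0.290; half-tol=0.180, Σhalf²=0.037300
  -C: nom -34.900 → Σnom=40.300; wc +0.170/-0.020 → slack +0.380/-0.310; half-tol=0.095, Σhalf²=0.046325
  +D: nom +35.800 → Σnom=76.100; wc +0.270/-0.320 → slack +0.650/-0.630; half-tol=0.295, Σhalf²=0.133350
Nominal = 76.100. Worst-case = [76.100 - 0.630, 76.100 + 0.650] = [75.470, 76.750]. RSS = √0.133350 = 0.365.

nominal=76.100 wc=[75.470,76.750] rss=0.365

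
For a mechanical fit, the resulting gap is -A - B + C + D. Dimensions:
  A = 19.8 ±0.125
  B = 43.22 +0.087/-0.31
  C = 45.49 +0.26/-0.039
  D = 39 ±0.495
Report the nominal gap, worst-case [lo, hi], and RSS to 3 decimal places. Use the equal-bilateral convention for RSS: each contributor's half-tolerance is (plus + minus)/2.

nominal=21.470 wc=[20.724,22.660] rss=0.568

Stack each dimension's contribution:
  -A: nom -19.800 → Σnom=-19.800; wc +0.125/-0.125 → slack +0.125/-0.125; half-tol=0.125, Σhalf²=0.015625
  -B: nom -43.220 → Σnom=-63.020; wc +0.310/-0.087 → slack +0.435/-0.212; half-tol=0.199, Σhalf²=0.055027
  +C: nom +45.490 → Σnom=-17.530; wc +0.260/-0.039 → slack +0.695/-0.251; half-tol=0.149, Σhalf²=0.077378
  +D: nom +39.000 → Σnom=21.470; wc +0.495/-0.495 → slack +1.190/-0.746; half-tol=0.495, Σhalf²=0.322402
Nominal = 21.470. Worst-case = [21.470 - 0.746, 21.470 + 1.190] = [20.724, 22.660]. RSS = √0.322402 = 0.568.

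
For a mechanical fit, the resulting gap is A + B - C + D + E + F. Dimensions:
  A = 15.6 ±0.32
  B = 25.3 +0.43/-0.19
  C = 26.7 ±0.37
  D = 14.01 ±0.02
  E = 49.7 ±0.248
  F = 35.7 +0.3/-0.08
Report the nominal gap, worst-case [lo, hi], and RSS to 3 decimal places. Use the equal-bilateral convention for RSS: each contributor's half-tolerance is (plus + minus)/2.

Stack each dimension's contribution:
  +A: nom +15.600 → Σnom=15.600; wc +0.320/-0.320 → slack +0.320/-0.320; half-tol=0.320, Σhalf²=0.102400
  +B: nom +25.300 → Σnom=40.900; wc +0.430/-0.190 → slack +0.750/-0.510; half-tol=0.310, Σhalf²=0.198500
  -C: nom -26.700 → Σnom=14.200; wc +0.370/-0.370 → slack +1.120/-0.880; half-tol=0.370, Σhalf²=0.335400
  +D: nom +14.010 → Σnom=28.210; wc +0.020/-0.020 → slack +1.140/-0.900; half-tol=0.020, Σhalf²=0.335800
  +E: nom +49.700 → Σnom=77.910; wc +0.248/-0.248 → slack +1.388/-1.148; half-tol=0.248, Σhalf²=0.397304
  +F: nom +35.700 → Σnom=113.610; wc +0.300/-0.080 → slack +1.688/-1.228; half-tol=0.190, Σhalf²=0.433404
Nominal = 113.610. Worst-case = [113.610 - 1.228, 113.610 + 1.688] = [112.382, 115.298]. RSS = √0.433404 = 0.658.

nominal=113.610 wc=[112.382,115.298] rss=0.658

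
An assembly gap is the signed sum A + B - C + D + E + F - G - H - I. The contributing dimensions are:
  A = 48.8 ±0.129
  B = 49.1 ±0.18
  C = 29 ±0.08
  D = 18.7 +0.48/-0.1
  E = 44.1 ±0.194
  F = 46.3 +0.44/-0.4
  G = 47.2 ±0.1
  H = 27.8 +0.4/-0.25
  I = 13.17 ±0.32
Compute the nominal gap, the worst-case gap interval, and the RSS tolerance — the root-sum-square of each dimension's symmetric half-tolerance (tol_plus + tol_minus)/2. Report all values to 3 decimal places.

Stack each dimension's contribution:
  +A: nom +48.800 → Σnom=48.800; wc +0.129/-0.129 → slack +0.129/-0.129; half-tol=0.129, Σhalf²=0.016641
  +B: nom +49.100 → Σnom=97.900; wc +0.180/-0.180 → slack +0.309/-0.309; half-tol=0.180, Σhalf²=0.049041
  -C: nom -29.000 → Σnom=68.900; wc +0.080/-0.080 → slack +0.389/-0.389; half-tol=0.080, Σhalf²=0.055441
  +D: nom +18.700 → Σnom=87.600; wc +0.480/-0.100 → slack +0.869/-0.489; half-tol=0.290, Σhalf²=0.139541
  +E: nom +44.100 → Σnom=131.700; wc +0.194/-0.194 → slack +1.063/-0.683; half-tol=0.194, Σhalf²=0.177177
  +F: nom +46.300 → Σnom=178.000; wc +0.440/-0.400 → slack +1.503/-1.083; half-tol=0.420, Σhalf²=0.353577
  -G: nom -47.200 → Σnom=130.800; wc +0.100/-0.100 → slack +1.603/-1.183; half-tol=0.100, Σhalf²=0.363577
  -H: nom -27.800 → Σnom=103.000; wc +0.250/-0.400 → slack +1.853/-1.583; half-tol=0.325, Σhalf²=0.469202
  -I: nom -13.170 → Σnom=89.830; wc +0.320/-0.320 → slack +2.173/-1.903; half-tol=0.320, Σhalf²=0.571602
Nominal = 89.830. Worst-case = [89.830 - 1.903, 89.830 + 2.173] = [87.927, 92.003]. RSS = √0.571602 = 0.756.

nominal=89.830 wc=[87.927,92.003] rss=0.756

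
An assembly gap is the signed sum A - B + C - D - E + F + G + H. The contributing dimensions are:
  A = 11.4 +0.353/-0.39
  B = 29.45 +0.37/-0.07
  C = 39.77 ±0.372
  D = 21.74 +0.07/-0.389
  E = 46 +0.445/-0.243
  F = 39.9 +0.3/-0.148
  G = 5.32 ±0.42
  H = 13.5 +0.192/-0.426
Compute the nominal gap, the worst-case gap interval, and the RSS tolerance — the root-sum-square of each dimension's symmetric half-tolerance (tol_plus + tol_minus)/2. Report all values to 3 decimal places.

Stack each dimension's contribution:
  +A: nom +11.400 → Σnom=11.400; wc +0.353/-0.390 → slack +0.353/-0.390; half-tol=0.371, Σhalf²=0.138012
  -B: nom -29.450 → Σnom=-18.050; wc +0.070/-0.370 → slack +0.423/-0.760; half-tol=0.220, Σhalf²=0.186412
  +C: nom +39.770 → Σnom=21.720; wc +0.372/-0.372 → slack +0.795/-1.132; half-tol=0.372, Σhalf²=0.324796
  -D: nom -21.740 → Σnom=-0.020; wc +0.389/-0.070 → slack +1.184/-1.202; half-tol=0.230, Σhalf²=0.377467
  -E: nom -46.000 → Σnom=-46.020; wc +0.243/-0.445 → slack +1.427/-1.647; half-tol=0.344, Σhalf²=0.495803
  +F: nom +39.900 → Σnom=-6.120; wc +0.300/-0.148 → slack +1.727/-1.795; half-tol=0.224, Σhalf²=0.545979
  +G: nom +5.320 → Σnom=-0.800; wc +0.420/-0.420 → slack +2.147/-2.215; half-tol=0.420, Σhalf²=0.722379
  +H: nom +13.500 → Σnom=12.700; wc +0.192/-0.426 → slack +2.339/-2.641; half-tol=0.309, Σhalf²=0.817860
Nominal = 12.700. Worst-case = [12.700 - 2.641, 12.700 + 2.339] = [10.059, 15.039]. RSS = √0.817860 = 0.904.

nominal=12.700 wc=[10.059,15.039] rss=0.904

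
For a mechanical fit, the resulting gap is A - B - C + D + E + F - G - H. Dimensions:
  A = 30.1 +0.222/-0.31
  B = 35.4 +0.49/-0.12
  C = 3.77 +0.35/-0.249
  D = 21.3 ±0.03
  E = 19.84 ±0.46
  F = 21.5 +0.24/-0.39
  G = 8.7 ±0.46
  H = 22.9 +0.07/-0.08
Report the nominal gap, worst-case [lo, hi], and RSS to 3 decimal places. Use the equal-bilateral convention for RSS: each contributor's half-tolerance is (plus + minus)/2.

nominal=21.970 wc=[19.410,23.831] rss=0.885

Stack each dimension's contribution:
  +A: nom +30.100 → Σnom=30.100; wc +0.222/-0.310 → slack +0.222/-0.310; half-tol=0.266, Σhalf²=0.070756
  -B: nom -35.400 → Σnom=-5.300; wc +0.120/-0.490 → slack +0.342/-0.800; half-tol=0.305, Σhalf²=0.163781
  -C: nom -3.770 → Σnom=-9.070; wc +0.249/-0.350 → slack +0.591/-1.150; half-tol=0.299, Σhalf²=0.253481
  +D: nom +21.300 → Σnom=12.230; wc +0.030/-0.030 → slack +0.621/-1.180; half-tol=0.030, Σhalf²=0.254381
  +E: nom +19.840 → Σnom=32.070; wc +0.460/-0.460 → slack +1.081/-1.640; half-tol=0.460, Σhalf²=0.465981
  +F: nom +21.500 → Σnom=53.570; wc +0.240/-0.390 → slack +1.321/-2.030; half-tol=0.315, Σhalf²=0.565206
  -G: nom -8.700 → Σnom=44.870; wc +0.460/-0.460 → slack +1.781/-2.490; half-tol=0.460, Σhalf²=0.776806
  -H: nom -22.900 → Σnom=21.970; wc +0.080/-0.070 → slack +1.861/-2.560; half-tol=0.075, Σhalf²=0.782431
Nominal = 21.970. Worst-case = [21.970 - 2.560, 21.970 + 1.861] = [19.410, 23.831]. RSS = √0.782431 = 0.885.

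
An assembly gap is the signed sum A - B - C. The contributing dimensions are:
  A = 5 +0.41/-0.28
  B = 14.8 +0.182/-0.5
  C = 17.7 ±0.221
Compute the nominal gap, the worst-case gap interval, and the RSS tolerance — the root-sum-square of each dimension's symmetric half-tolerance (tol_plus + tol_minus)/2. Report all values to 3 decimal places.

Stack each dimension's contribution:
  +A: nom +5.000 → Σnom=5.000; wc +0.410/-0.280 → slack +0.410/-0.280; half-tol=0.345, Σhalf²=0.119025
  -B: nom -14.800 → Σnom=-9.800; wc +0.500/-0.182 → slack +0.910/-0.462; half-tol=0.341, Σhalf²=0.235306
  -C: nom -17.700 → Σnom=-27.500; wc +0.221/-0.221 → slack +1.131/-0.683; half-tol=0.221, Σhalf²=0.284147
Nominal = -27.500. Worst-case = [-27.500 - 0.683, -27.500 + 1.131] = [-28.183, -26.369]. RSS = √0.284147 = 0.533.

nominal=-27.500 wc=[-28.183,-26.369] rss=0.533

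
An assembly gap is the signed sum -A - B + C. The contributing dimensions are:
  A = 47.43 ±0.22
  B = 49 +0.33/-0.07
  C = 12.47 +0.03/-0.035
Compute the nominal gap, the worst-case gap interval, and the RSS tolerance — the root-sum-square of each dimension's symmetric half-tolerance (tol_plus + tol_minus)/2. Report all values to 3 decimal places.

nominal=-83.960 wc=[-84.545,-83.640] rss=0.299

Stack each dimension's contribution:
  -A: nom -47.430 → Σnom=-47.430; wc +0.220/-0.220 → slack +0.220/-0.220; half-tol=0.220, Σhalf²=0.048400
  -B: nom -49.000 → Σnom=-96.430; wc +0.070/-0.330 → slack +0.290/-0.550; half-tol=0.200, Σhalf²=0.088400
  +C: nom +12.470 → Σnom=-83.960; wc +0.030/-0.035 → slack +0.320/-0.585; half-tol=0.033, Σhalf²=0.089456
Nominal = -83.960. Worst-case = [-83.960 - 0.585, -83.960 + 0.320] = [-84.545, -83.640]. RSS = √0.089456 = 0.299.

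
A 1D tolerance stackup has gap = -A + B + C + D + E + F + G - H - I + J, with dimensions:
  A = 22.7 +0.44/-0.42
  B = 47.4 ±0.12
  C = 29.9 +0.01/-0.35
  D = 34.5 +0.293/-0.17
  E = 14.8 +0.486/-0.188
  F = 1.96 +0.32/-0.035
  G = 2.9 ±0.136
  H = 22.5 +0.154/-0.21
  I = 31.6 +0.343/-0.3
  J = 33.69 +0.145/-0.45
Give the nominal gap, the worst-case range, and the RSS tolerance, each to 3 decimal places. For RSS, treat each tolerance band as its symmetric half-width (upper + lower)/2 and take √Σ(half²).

Stack each dimension's contribution:
  -A: nom -22.700 → Σnom=-22.700; wc +0.420/-0.440 → slack +0.420/-0.440; half-tol=0.430, Σhalf²=0.184900
  +B: nom +47.400 → Σnom=24.700; wc +0.120/-0.120 → slack +0.540/-0.560; half-tol=0.120, Σhalf²=0.199300
  +C: nom +29.900 → Σnom=54.600; wc +0.010/-0.350 → slack +0.550/-0.910; half-tol=0.180, Σhalf²=0.231700
  +D: nom +34.500 → Σnom=89.100; wc +0.293/-0.170 → slack +0.843/-1.080; half-tol=0.231, Σhalf²=0.285292
  +E: nom +14.800 → Σnom=103.900; wc +0.486/-0.188 → slack +1.329/-1.268; half-tol=0.337, Σhalf²=0.398861
  +F: nom +1.960 → Σnom=105.860; wc +0.320/-0.035 → slack +1.649/-1.303; half-tol=0.177, Σhalf²=0.430367
  +G: nom +2.900 → Σnom=108.760; wc +0.136/-0.136 → slack +1.785/-1.439; half-tol=0.136, Σhalf²=0.448863
  -H: nom -22.500 → Σnom=86.260; wc +0.210/-0.154 → slack +1.995/-1.593; half-tol=0.182, Σhalf²=0.481987
  -I: nom -31.600 → Σnom=54.660; wc +0.300/-0.343 → slack +2.295/-1.936; half-tol=0.322, Σhalf²=0.585350
  +J: nom +33.690 → Σnom=88.350; wc +0.145/-0.450 → slack +2.440/-2.386; half-tol=0.297, Σhalf²=0.673856
Nominal = 88.350. Worst-case = [88.350 - 2.386, 88.350 + 2.440] = [85.964, 90.790]. RSS = √0.673856 = 0.821.

nominal=88.350 wc=[85.964,90.790] rss=0.821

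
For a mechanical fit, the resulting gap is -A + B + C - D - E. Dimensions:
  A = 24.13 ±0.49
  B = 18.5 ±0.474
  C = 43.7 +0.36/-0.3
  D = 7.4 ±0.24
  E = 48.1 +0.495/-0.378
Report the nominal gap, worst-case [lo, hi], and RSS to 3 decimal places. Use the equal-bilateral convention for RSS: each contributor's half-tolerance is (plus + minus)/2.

nominal=-17.430 wc=[-19.429,-15.488] rss=0.907

Stack each dimension's contribution:
  -A: nom -24.130 → Σnom=-24.130; wc +0.490/-0.490 → slack +0.490/-0.490; half-tol=0.490, Σhalf²=0.240100
  +B: nom +18.500 → Σnom=-5.630; wc +0.474/-0.474 → slack +0.964/-0.964; half-tol=0.474, Σhalf²=0.464776
  +C: nom +43.700 → Σnom=38.070; wc +0.360/-0.300 → slack +1.324/-1.264; half-tol=0.330, Σhalf²=0.573676
  -D: nom -7.400 → Σnom=30.670; wc +0.240/-0.240 → slack +1.564/-1.504; half-tol=0.240, Σhalf²=0.631276
  -E: nom -48.100 → Σnom=-17.430; wc +0.378/-0.495 → slack +1.942/-1.999; half-tol=0.436, Σhalf²=0.821808
Nominal = -17.430. Worst-case = [-17.430 - 1.999, -17.430 + 1.942] = [-19.429, -15.488]. RSS = √0.821808 = 0.907.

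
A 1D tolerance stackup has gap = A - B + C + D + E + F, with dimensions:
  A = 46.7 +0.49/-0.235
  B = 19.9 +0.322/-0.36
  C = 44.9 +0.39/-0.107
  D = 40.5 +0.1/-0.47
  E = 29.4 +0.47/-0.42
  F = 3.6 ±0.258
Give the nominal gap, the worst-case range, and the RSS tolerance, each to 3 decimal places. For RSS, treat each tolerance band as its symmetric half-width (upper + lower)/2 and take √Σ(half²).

nominal=145.200 wc=[143.388,147.268] rss=0.809

Stack each dimension's contribution:
  +A: nom +46.700 → Σnom=46.700; wc +0.490/-0.235 → slack +0.490/-0.235; half-tol=0.362, Σhalf²=0.131406
  -B: nom -19.900 → Σnom=26.800; wc +0.360/-0.322 → slack +0.850/-0.557; half-tol=0.341, Σhalf²=0.247687
  +C: nom +44.900 → Σnom=71.700; wc +0.390/-0.107 → slack +1.240/-0.664; half-tol=0.248, Σhalf²=0.309439
  +D: nom +40.500 → Σnom=112.200; wc +0.100/-0.470 → slack +1.340/-1.134; half-tol=0.285, Σhalf²=0.390664
  +E: nom +29.400 → Σnom=141.600; wc +0.470/-0.420 → slack +1.810/-1.554; half-tol=0.445, Σhalf²=0.588689
  +F: nom +3.600 → Σnom=145.200; wc +0.258/-0.258 → slack +2.068/-1.812; half-tol=0.258, Σhalf²=0.655253
Nominal = 145.200. Worst-case = [145.200 - 1.812, 145.200 + 2.068] = [143.388, 147.268]. RSS = √0.655253 = 0.809.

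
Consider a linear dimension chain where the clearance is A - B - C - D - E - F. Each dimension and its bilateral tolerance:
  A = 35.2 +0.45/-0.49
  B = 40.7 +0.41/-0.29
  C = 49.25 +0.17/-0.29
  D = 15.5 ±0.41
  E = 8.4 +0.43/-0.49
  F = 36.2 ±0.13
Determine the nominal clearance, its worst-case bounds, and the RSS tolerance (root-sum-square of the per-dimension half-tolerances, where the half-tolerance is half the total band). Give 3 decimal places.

nominal=-114.850 wc=[-116.890,-112.790] rss=0.890

Stack each dimension's contribution:
  +A: nom +35.200 → Σnom=35.200; wc +0.450/-0.490 → slack +0.450/-0.490; half-tol=0.470, Σhalf²=0.220900
  -B: nom -40.700 → Σnom=-5.500; wc +0.290/-0.410 → slack +0.740/-0.900; half-tol=0.350, Σhalf²=0.343400
  -C: nom -49.250 → Σnom=-54.750; wc +0.290/-0.170 → slack +1.030/-1.070; half-tol=0.230, Σhalf²=0.396300
  -D: nom -15.500 → Σnom=-70.250; wc +0.410/-0.410 → slack +1.440/-1.480; half-tol=0.410, Σhalf²=0.564400
  -E: nom -8.400 → Σnom=-78.650; wc +0.490/-0.430 → slack +1.930/-1.910; half-tol=0.460, Σhalf²=0.776000
  -F: nom -36.200 → Σnom=-114.850; wc +0.130/-0.130 → slack +2.060/-2.040; half-tol=0.130, Σhalf²=0.792900
Nominal = -114.850. Worst-case = [-114.850 - 2.040, -114.850 + 2.060] = [-116.890, -112.790]. RSS = √0.792900 = 0.890.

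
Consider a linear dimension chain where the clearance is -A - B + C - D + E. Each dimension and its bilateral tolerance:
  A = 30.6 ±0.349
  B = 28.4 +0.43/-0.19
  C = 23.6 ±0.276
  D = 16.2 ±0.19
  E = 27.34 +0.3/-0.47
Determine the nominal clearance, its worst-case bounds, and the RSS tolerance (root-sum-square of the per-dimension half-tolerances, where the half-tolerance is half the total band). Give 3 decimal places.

Stack each dimension's contribution:
  -A: nom -30.600 → Σnom=-30.600; wc +0.349/-0.349 → slack +0.349/-0.349; half-tol=0.349, Σhalf²=0.121801
  -B: nom -28.400 → Σnom=-59.000; wc +0.190/-0.430 → slack +0.539/-0.779; half-tol=0.310, Σhalf²=0.217901
  +C: nom +23.600 → Σnom=-35.400; wc +0.276/-0.276 → slack +0.815/-1.055; half-tol=0.276, Σhalf²=0.294077
  -D: nom -16.200 → Σnom=-51.600; wc +0.190/-0.190 → slack +1.005/-1.245; half-tol=0.190, Σhalf²=0.330177
  +E: nom +27.340 → Σnom=-24.260; wc +0.300/-0.470 → slack +1.305/-1.715; half-tol=0.385, Σhalf²=0.478402
Nominal = -24.260. Worst-case = [-24.260 - 1.715, -24.260 + 1.305] = [-25.975, -22.955]. RSS = √0.478402 = 0.692.

nominal=-24.260 wc=[-25.975,-22.955] rss=0.692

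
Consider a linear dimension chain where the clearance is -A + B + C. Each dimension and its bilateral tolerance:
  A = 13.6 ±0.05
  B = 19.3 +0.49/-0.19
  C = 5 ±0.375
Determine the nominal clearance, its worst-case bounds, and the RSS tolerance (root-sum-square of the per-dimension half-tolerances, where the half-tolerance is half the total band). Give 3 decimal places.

Stack each dimension's contribution:
  -A: nom -13.600 → Σnom=-13.600; wc +0.050/-0.050 → slack +0.050/-0.050; half-tol=0.050, Σhalf²=0.002500
  +B: nom +19.300 → Σnom=5.700; wc +0.490/-0.190 → slack +0.540/-0.240; half-tol=0.340, Σhalf²=0.118100
  +C: nom +5.000 → Σnom=10.700; wc +0.375/-0.375 → slack +0.915/-0.615; half-tol=0.375, Σhalf²=0.258725
Nominal = 10.700. Worst-case = [10.700 - 0.615, 10.700 + 0.915] = [10.085, 11.615]. RSS = √0.258725 = 0.509.

nominal=10.700 wc=[10.085,11.615] rss=0.509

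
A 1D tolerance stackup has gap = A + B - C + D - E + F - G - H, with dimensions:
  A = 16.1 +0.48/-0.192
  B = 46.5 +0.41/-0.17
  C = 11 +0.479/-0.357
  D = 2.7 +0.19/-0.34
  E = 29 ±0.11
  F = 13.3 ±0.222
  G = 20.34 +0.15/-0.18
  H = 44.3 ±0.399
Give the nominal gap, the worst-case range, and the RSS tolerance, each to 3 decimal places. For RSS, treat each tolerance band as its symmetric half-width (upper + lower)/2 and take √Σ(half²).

nominal=-26.040 wc=[-28.102,-23.692] rss=0.831

Stack each dimension's contribution:
  +A: nom +16.100 → Σnom=16.100; wc +0.480/-0.192 → slack +0.480/-0.192; half-tol=0.336, Σhalf²=0.112896
  +B: nom +46.500 → Σnom=62.600; wc +0.410/-0.170 → slack +0.890/-0.362; half-tol=0.290, Σhalf²=0.196996
  -C: nom -11.000 → Σnom=51.600; wc +0.357/-0.479 → slack +1.247/-0.841; half-tol=0.418, Σhalf²=0.371720
  +D: nom +2.700 → Σnom=54.300; wc +0.190/-0.340 → slack +1.437/-1.181; half-tol=0.265, Σhalf²=0.441945
  -E: nom -29.000 → Σnom=25.300; wc +0.110/-0.110 → slack +1.547/-1.291; half-tol=0.110, Σhalf²=0.454045
  +F: nom +13.300 → Σnom=38.600; wc +0.222/-0.222 → slack +1.769/-1.513; half-tol=0.222, Σhalf²=0.503329
  -G: nom -20.340 → Σnom=18.260; wc +0.180/-0.150 → slack +1.949/-1.663; half-tol=0.165, Σhalf²=0.530554
  -H: nom -44.300 → Σnom=-26.040; wc +0.399/-0.399 → slack +2.348/-2.062; half-tol=0.399, Σhalf²=0.689755
Nominal = -26.040. Worst-case = [-26.040 - 2.062, -26.040 + 2.348] = [-28.102, -23.692]. RSS = √0.689755 = 0.831.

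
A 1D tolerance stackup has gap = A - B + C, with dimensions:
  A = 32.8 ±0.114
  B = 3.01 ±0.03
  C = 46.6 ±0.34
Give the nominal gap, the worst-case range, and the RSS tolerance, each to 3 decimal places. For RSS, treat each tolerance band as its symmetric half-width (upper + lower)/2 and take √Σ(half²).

Stack each dimension's contribution:
  +A: nom +32.800 → Σnom=32.800; wc +0.114/-0.114 → slack +0.114/-0.114; half-tol=0.114, Σhalf²=0.012996
  -B: nom -3.010 → Σnom=29.790; wc +0.030/-0.030 → slack +0.144/-0.144; half-tol=0.030, Σhalf²=0.013896
  +C: nom +46.600 → Σnom=76.390; wc +0.340/-0.340 → slack +0.484/-0.484; half-tol=0.340, Σhalf²=0.129496
Nominal = 76.390. Worst-case = [76.390 - 0.484, 76.390 + 0.484] = [75.906, 76.874]. RSS = √0.129496 = 0.360.

nominal=76.390 wc=[75.906,76.874] rss=0.360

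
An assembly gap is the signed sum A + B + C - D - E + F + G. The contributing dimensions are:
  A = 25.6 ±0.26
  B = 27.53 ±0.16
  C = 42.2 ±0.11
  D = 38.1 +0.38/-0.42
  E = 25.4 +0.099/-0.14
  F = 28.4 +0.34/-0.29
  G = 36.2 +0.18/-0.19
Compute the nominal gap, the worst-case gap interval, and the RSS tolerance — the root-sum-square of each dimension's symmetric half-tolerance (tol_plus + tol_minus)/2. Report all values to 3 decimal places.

nominal=96.430 wc=[94.941,98.040] rss=0.643

Stack each dimension's contribution:
  +A: nom +25.600 → Σnom=25.600; wc +0.260/-0.260 → slack +0.260/-0.260; half-tol=0.260, Σhalf²=0.067600
  +B: nom +27.530 → Σnom=53.130; wc +0.160/-0.160 → slack +0.420/-0.420; half-tol=0.160, Σhalf²=0.093200
  +C: nom +42.200 → Σnom=95.330; wc +0.110/-0.110 → slack +0.530/-0.530; half-tol=0.110, Σhalf²=0.105300
  -D: nom -38.100 → Σnom=57.230; wc +0.420/-0.380 → slack +0.950/-0.910; half-tol=0.400, Σhalf²=0.265300
  -E: nom -25.400 → Σnom=31.830; wc +0.140/-0.099 → slack +1.090/-1.009; half-tol=0.120, Σhalf²=0.279580
  +F: nom +28.400 → Σnom=60.230; wc +0.340/-0.290 → slack +1.430/-1.299; half-tol=0.315, Σhalf²=0.378805
  +G: nom +36.200 → Σnom=96.430; wc +0.180/-0.190 → slack +1.610/-1.489; half-tol=0.185, Σhalf²=0.413030
Nominal = 96.430. Worst-case = [96.430 - 1.489, 96.430 + 1.610] = [94.941, 98.040]. RSS = √0.413030 = 0.643.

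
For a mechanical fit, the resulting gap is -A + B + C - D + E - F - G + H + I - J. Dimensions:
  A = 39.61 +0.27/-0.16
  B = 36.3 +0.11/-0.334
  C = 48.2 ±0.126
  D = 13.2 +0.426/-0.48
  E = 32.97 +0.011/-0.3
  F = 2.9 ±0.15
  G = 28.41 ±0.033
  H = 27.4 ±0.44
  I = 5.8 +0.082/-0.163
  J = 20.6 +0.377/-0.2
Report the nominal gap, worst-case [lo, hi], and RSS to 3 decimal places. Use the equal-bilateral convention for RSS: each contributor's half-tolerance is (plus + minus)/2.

nominal=45.950 wc=[43.331,47.742] rss=0.810

Stack each dimension's contribution:
  -A: nom -39.610 → Σnom=-39.610; wc +0.160/-0.270 → slack +0.160/-0.270; half-tol=0.215, Σhalf²=0.046225
  +B: nom +36.300 → Σnom=-3.310; wc +0.110/-0.334 → slack +0.270/-0.604; half-tol=0.222, Σhalf²=0.095509
  +C: nom +48.200 → Σnom=44.890; wc +0.126/-0.126 → slack +0.396/-0.730; half-tol=0.126, Σhalf²=0.111385
  -D: nom -13.200 → Σnom=31.690; wc +0.480/-0.426 → slack +0.876/-1.156; half-tol=0.453, Σhalf²=0.316594
  +E: nom +32.970 → Σnom=64.660; wc +0.011/-0.300 → slack +0.887/-1.456; half-tol=0.155, Σhalf²=0.340774
  -F: nom -2.900 → Σnom=61.760; wc +0.150/-0.150 → slack +1.037/-1.606; half-tol=0.150, Σhalf²=0.363274
  -G: nom -28.410 → Σnom=33.350; wc +0.033/-0.033 → slack +1.070/-1.639; half-tol=0.033, Σhalf²=0.364363
  +H: nom +27.400 → Σnom=60.750; wc +0.440/-0.440 → slack +1.510/-2.079; half-tol=0.440, Σhalf²=0.557963
  +I: nom +5.800 → Σnom=66.550; wc +0.082/-0.163 → slack +1.592/-2.242; half-tol=0.122, Σhalf²=0.572970
  -J: nom -20.600 → Σnom=45.950; wc +0.200/-0.377 → slack +1.792/-2.619; half-tol=0.288, Σhalf²=0.656202
Nominal = 45.950. Worst-case = [45.950 - 2.619, 45.950 + 1.792] = [43.331, 47.742]. RSS = √0.656202 = 0.810.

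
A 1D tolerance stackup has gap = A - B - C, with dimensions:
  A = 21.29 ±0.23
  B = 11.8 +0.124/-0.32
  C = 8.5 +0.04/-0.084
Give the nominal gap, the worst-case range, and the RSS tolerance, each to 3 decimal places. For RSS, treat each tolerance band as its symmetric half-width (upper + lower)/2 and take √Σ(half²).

Stack each dimension's contribution:
  +A: nom +21.290 → Σnom=21.290; wc +0.230/-0.230 → slack +0.230/-0.230; half-tol=0.230, Σhalf²=0.052900
  -B: nom -11.800 → Σnom=9.490; wc +0.320/-0.124 → slack +0.550/-0.354; half-tol=0.222, Σhalf²=0.102184
  -C: nom -8.500 → Σnom=0.990; wc +0.084/-0.040 → slack +0.634/-0.394; half-tol=0.062, Σhalf²=0.106028
Nominal = 0.990. Worst-case = [0.990 - 0.394, 0.990 + 0.634] = [0.596, 1.624]. RSS = √0.106028 = 0.326.

nominal=0.990 wc=[0.596,1.624] rss=0.326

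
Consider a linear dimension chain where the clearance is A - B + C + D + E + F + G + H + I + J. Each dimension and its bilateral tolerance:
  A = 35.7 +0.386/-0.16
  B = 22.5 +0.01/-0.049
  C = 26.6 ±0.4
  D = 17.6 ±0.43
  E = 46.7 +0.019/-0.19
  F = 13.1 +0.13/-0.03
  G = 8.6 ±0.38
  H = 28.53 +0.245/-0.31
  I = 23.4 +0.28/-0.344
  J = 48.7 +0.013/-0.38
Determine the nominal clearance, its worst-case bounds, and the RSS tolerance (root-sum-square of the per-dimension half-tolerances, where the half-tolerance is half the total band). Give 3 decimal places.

nominal=226.430 wc=[223.796,228.762] rss=0.892

Stack each dimension's contribution:
  +A: nom +35.700 → Σnom=35.700; wc +0.386/-0.160 → slack +0.386/-0.160; half-tol=0.273, Σhalf²=0.074529
  -B: nom -22.500 → Σnom=13.200; wc +0.049/-0.010 → slack +0.435/-0.170; half-tol=0.030, Σhalf²=0.075399
  +C: nom +26.600 → Σnom=39.800; wc +0.400/-0.400 → slack +0.835/-0.570; half-tol=0.400, Σhalf²=0.235399
  +D: nom +17.600 → Σnom=57.400; wc +0.430/-0.430 → slack +1.265/-1.000; half-tol=0.430, Σhalf²=0.420299
  +E: nom +46.700 → Σnom=104.100; wc +0.019/-0.190 → slack +1.284/-1.190; half-tol=0.104, Σhalf²=0.431220
  +F: nom +13.100 → Σnom=117.200; wc +0.130/-0.030 → slack +1.414/-1.220; half-tol=0.080, Σhalf²=0.437620
  +G: nom +8.600 → Σnom=125.800; wc +0.380/-0.380 → slack +1.794/-1.600; half-tol=0.380, Σhalf²=0.582020
  +H: nom +28.530 → Σnom=154.330; wc +0.245/-0.310 → slack +2.039/-1.910; half-tol=0.277, Σhalf²=0.659026
  +I: nom +23.400 → Σnom=177.730; wc +0.280/-0.344 → slack +2.319/-2.254; half-tol=0.312, Σhalf²=0.756370
  +J: nom +48.700 → Σnom=226.430; wc +0.013/-0.380 → slack +2.332/-2.634; half-tol=0.197, Σhalf²=0.794982
Nominal = 226.430. Worst-case = [226.430 - 2.634, 226.430 + 2.332] = [223.796, 228.762]. RSS = √0.794982 = 0.892.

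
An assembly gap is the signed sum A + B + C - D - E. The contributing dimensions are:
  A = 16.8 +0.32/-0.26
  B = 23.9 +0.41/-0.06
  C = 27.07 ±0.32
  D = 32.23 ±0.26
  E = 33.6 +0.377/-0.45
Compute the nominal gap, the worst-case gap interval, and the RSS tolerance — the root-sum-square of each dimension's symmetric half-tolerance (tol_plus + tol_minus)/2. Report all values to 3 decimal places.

nominal=1.940 wc=[0.663,3.700] rss=0.693

Stack each dimension's contribution:
  +A: nom +16.800 → Σnom=16.800; wc +0.320/-0.260 → slack +0.320/-0.260; half-tol=0.290, Σhalf²=0.084100
  +B: nom +23.900 → Σnom=40.700; wc +0.410/-0.060 → slack +0.730/-0.320; half-tol=0.235, Σhalf²=0.139325
  +C: nom +27.070 → Σnom=67.770; wc +0.320/-0.320 → slack +1.050/-0.640; half-tol=0.320, Σhalf²=0.241725
  -D: nom -32.230 → Σnom=35.540; wc +0.260/-0.260 → slack +1.310/-0.900; half-tol=0.260, Σhalf²=0.309325
  -E: nom -33.600 → Σnom=1.940; wc +0.450/-0.377 → slack +1.760/-1.277; half-tol=0.413, Σhalf²=0.480307
Nominal = 1.940. Worst-case = [1.940 - 1.277, 1.940 + 1.760] = [0.663, 3.700]. RSS = √0.480307 = 0.693.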